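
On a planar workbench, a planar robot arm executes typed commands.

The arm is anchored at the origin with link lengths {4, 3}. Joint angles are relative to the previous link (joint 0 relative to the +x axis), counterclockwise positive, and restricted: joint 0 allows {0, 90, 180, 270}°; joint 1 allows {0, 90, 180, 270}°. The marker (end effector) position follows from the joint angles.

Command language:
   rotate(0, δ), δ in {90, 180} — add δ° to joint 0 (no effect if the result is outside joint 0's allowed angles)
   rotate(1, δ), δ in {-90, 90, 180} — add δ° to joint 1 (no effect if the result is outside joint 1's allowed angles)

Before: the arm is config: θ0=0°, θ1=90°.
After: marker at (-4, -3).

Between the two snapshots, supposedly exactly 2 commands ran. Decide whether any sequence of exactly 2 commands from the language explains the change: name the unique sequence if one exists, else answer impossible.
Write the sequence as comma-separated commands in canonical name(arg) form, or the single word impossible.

rotate(0, 90), rotate(0, 90)

begin: config: θ0=0°, θ1=90°
t=1 rotate(0, 90) ⇒ config: θ0=90°, θ1=90°
t=2 rotate(0, 90) ⇒ config: θ0=180°, θ1=90°
no rival 2-sequence matches.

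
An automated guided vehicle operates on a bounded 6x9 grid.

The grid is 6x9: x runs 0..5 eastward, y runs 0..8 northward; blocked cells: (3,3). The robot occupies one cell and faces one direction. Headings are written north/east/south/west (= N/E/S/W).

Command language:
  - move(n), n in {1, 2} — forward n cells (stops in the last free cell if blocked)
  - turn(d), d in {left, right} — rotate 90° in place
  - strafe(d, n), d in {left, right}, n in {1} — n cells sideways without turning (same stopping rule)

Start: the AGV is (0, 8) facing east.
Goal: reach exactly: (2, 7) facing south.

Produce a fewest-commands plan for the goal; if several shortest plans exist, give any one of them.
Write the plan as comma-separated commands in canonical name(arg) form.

move(2), turn(right), move(1)

initial: (0, 8) facing east
1. move(2) → (2, 8) facing east
2. turn(right) → (2, 8) facing south
3. move(1) → (2, 7) facing south
shorter routes all fall short; 3 is best.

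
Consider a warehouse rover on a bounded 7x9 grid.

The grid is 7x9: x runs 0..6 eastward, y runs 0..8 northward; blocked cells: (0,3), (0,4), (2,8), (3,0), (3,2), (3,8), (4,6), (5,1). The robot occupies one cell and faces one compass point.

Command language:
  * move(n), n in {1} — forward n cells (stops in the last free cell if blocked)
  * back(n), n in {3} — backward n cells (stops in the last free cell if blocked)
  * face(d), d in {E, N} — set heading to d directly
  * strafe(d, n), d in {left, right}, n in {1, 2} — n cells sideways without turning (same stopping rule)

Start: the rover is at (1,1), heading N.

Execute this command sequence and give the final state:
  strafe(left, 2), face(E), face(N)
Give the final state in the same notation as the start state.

t0: at (1,1), heading N
t=1 strafe(left, 2) ⇒ at (0,1), heading N
t=2 face(E) ⇒ at (0,1), heading E
t=3 face(N) ⇒ at (0,1), heading N

at (0,1), heading N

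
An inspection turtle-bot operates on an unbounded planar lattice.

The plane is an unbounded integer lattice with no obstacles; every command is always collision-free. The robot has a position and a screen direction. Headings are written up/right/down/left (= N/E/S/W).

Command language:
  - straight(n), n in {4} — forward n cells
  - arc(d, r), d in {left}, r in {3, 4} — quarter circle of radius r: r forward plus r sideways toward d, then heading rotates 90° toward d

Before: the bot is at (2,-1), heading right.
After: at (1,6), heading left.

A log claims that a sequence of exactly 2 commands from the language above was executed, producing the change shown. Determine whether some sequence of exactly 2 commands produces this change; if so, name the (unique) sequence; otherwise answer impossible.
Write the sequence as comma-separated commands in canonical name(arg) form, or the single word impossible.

arc(left, 3), arc(left, 4)

key: cell and facing (now W) both changed — the 2 commands mix motion and turning
begin: at (2,-1), heading right
step 1 (arc(left, 3)): at (5,2), heading up
step 2 (arc(left, 4)): at (1,6), heading left
uniquely the one of 9 2-step routes that fits.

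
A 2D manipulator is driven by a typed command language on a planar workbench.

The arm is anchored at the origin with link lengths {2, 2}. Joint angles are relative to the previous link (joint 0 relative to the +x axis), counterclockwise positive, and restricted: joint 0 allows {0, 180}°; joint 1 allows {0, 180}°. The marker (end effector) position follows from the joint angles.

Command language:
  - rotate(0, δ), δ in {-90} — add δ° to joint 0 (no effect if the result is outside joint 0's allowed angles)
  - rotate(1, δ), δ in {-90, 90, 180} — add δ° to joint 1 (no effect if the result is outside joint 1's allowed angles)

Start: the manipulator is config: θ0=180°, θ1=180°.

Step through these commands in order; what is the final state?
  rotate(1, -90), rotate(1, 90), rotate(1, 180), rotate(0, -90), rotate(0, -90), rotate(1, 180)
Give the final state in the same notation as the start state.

begin: config: θ0=180°, θ1=180°
t=1 rotate(1, -90) ⇒ config: θ0=180°, θ1=180°
t=2 rotate(1, 90) ⇒ config: θ0=180°, θ1=180°
t=3 rotate(1, 180) ⇒ config: θ0=180°, θ1=0°
t=4 rotate(0, -90) ⇒ config: θ0=180°, θ1=0°
t=5 rotate(0, -90) ⇒ config: θ0=180°, θ1=0°
t=6 rotate(1, 180) ⇒ config: θ0=180°, θ1=180°

config: θ0=180°, θ1=180°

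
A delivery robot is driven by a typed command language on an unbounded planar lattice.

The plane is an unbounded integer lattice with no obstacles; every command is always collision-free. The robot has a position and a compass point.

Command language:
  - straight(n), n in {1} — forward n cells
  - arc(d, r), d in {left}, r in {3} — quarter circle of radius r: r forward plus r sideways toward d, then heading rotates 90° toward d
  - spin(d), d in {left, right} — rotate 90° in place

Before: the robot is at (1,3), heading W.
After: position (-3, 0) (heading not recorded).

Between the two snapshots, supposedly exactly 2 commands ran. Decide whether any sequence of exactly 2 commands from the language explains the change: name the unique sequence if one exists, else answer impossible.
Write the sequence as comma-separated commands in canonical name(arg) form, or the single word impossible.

straight(1), arc(left, 3)

key: running arc(left, 3) before straight(1) would end elsewhere — order is forced
begin: at (1,3), heading W
step 1 (straight(1)): at (0,3), heading W
step 2 (arc(left, 3)): at (-3,0), heading S
no other 2-command option fits: unique.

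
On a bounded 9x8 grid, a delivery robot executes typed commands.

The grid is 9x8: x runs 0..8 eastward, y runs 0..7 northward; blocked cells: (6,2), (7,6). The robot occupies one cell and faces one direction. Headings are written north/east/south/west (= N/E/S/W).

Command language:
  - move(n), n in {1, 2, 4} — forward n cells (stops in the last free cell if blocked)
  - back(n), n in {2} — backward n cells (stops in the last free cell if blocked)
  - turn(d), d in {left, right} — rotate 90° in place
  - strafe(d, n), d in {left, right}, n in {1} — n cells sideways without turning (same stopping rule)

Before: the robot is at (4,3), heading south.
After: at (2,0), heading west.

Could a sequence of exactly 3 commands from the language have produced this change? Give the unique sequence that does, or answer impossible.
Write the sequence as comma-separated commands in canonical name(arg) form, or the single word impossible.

key: position moved to (2,0) AND the heading swung to W — translation plus rotation needed
from: at (4,3), heading south
step 1 (move(4)): at (4,0), heading south
step 2 (turn(right)): at (4,0), heading west
step 3 (move(2)): at (2,0), heading west
uniquely the one of 512 3-step routes that fits.

move(4), turn(right), move(2)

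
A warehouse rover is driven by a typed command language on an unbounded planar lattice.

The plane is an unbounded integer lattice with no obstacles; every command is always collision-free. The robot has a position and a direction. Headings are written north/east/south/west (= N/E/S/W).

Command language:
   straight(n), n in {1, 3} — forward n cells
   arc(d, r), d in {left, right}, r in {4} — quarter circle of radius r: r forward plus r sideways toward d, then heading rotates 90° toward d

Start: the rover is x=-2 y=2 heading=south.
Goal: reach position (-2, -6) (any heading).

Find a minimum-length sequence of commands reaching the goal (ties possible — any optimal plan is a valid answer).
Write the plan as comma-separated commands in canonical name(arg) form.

start: x=-2 y=2 heading=south
step 1 (arc(right, 4)): x=-6 y=-2 heading=west
step 2 (arc(left, 4)): x=-10 y=-6 heading=south
step 3 (arc(left, 4)): x=-6 y=-10 heading=east
step 4 (arc(left, 4)): x=-2 y=-6 heading=north
nothing shorter than 4 reaches the goal.

arc(right, 4), arc(left, 4), arc(left, 4), arc(left, 4)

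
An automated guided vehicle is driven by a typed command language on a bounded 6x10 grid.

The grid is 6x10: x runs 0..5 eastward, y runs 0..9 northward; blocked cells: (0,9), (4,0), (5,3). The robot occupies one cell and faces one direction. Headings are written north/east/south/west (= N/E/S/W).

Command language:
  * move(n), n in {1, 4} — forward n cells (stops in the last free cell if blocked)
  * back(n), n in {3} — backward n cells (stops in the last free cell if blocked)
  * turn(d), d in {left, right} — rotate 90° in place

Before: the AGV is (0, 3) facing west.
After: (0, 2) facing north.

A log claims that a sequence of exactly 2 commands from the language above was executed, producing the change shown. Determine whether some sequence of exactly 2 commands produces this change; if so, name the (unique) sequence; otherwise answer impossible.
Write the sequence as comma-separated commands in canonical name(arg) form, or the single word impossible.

impossible

no 2-step route produces this change.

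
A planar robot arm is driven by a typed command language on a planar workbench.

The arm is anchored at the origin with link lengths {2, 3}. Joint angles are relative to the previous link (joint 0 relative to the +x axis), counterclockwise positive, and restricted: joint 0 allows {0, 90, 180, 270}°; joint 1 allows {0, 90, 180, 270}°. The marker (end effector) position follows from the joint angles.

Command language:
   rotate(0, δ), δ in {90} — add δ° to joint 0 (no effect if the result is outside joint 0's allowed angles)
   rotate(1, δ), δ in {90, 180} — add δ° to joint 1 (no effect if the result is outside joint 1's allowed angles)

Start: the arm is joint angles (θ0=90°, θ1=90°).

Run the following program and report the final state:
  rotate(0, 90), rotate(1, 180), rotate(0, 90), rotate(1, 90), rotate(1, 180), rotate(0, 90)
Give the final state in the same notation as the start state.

joint angles (θ0=0°, θ1=180°)

begin: joint angles (θ0=90°, θ1=90°)
1. rotate(0, 90) → joint angles (θ0=180°, θ1=90°)
2. rotate(1, 180) → joint angles (θ0=180°, θ1=270°)
3. rotate(0, 90) → joint angles (θ0=270°, θ1=270°)
4. rotate(1, 90) → joint angles (θ0=270°, θ1=0°)
5. rotate(1, 180) → joint angles (θ0=270°, θ1=180°)
6. rotate(0, 90) → joint angles (θ0=0°, θ1=180°)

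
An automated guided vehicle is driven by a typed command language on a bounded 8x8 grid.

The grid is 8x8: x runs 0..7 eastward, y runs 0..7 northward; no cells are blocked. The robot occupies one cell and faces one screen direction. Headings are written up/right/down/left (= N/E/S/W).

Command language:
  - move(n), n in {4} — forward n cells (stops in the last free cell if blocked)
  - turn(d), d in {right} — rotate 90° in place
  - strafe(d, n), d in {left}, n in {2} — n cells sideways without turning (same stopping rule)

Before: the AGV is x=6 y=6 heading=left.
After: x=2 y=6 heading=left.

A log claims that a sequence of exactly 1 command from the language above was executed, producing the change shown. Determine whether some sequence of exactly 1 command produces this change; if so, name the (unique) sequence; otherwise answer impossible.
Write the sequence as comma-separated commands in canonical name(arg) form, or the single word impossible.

key: heading stays W — the single command does not turn
initial: x=6 y=6 heading=left
[1] after move(4): x=2 y=6 heading=left
all 3 alternatives checked — unique.

move(4)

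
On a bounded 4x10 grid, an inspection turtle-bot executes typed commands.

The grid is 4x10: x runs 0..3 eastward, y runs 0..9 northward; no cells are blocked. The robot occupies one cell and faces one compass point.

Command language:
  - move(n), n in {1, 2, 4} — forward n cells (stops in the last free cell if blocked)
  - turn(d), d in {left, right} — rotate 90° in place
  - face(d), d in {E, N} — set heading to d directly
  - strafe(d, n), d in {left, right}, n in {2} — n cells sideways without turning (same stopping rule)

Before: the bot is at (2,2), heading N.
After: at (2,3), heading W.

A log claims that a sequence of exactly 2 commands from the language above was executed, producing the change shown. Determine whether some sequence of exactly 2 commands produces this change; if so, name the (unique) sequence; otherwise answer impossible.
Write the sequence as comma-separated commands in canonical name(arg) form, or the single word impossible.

move(1), turn(left)

key: running turn(left) before move(1) would end elsewhere — order is forced
t0: at (2,2), heading N
1. move(1) → at (2,3), heading N
2. turn(left) → at (2,3), heading W
uniquely the one of 81 2-step routes that fits.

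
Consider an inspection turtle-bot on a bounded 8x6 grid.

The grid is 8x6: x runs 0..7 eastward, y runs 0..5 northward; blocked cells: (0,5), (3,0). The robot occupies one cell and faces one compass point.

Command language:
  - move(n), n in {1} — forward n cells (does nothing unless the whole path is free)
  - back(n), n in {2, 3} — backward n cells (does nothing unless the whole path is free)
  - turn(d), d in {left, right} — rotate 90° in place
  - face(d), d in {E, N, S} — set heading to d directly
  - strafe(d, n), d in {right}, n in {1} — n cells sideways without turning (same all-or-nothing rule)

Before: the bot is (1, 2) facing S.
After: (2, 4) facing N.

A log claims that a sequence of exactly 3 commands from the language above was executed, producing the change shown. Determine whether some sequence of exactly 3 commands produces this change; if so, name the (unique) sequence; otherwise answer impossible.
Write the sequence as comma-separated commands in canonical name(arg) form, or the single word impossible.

back(2), face(N), strafe(right, 1)

key: order matters: swapping back(2) and strafe(right, 1) lands elsewhere
t0: (1, 2) facing S
step 1 (back(2)): (1, 4) facing S
step 2 (face(N)): (1, 4) facing N
step 3 (strafe(right, 1)): (2, 4) facing N
no rival 3-sequence matches.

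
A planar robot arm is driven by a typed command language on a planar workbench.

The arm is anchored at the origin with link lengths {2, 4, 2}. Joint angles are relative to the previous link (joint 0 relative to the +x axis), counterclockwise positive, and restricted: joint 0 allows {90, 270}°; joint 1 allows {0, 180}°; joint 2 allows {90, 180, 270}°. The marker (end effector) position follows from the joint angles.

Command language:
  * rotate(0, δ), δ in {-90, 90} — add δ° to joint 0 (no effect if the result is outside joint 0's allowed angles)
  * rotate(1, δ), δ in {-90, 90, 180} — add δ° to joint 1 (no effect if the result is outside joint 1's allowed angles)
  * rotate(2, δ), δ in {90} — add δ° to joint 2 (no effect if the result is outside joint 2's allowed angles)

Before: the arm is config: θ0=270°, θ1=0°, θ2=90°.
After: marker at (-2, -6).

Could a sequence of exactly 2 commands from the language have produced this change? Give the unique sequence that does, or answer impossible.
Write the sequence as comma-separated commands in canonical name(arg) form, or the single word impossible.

t0: config: θ0=270°, θ1=0°, θ2=90°
step 1 (rotate(2, 90)): config: θ0=270°, θ1=0°, θ2=180°
step 2 (rotate(2, 90)): config: θ0=270°, θ1=0°, θ2=270°
no rival 2-sequence matches.

rotate(2, 90), rotate(2, 90)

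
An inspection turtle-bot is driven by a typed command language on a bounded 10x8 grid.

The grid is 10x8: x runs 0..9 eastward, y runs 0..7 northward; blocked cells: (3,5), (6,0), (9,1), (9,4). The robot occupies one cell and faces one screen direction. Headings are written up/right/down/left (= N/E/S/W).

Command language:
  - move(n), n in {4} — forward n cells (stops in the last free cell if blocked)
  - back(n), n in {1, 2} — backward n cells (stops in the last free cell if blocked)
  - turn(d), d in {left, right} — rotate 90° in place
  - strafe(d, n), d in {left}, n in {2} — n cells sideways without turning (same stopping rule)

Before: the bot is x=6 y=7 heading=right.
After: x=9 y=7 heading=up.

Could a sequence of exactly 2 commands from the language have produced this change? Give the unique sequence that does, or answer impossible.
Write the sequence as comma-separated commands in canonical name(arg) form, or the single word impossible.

key: order matters: swapping move(4) and turn(left) lands elsewhere
begin: x=6 y=7 heading=right
1. move(4) → x=9 y=7 heading=right
2. turn(left) → x=9 y=7 heading=up
no other 2-command option fits: unique.

move(4), turn(left)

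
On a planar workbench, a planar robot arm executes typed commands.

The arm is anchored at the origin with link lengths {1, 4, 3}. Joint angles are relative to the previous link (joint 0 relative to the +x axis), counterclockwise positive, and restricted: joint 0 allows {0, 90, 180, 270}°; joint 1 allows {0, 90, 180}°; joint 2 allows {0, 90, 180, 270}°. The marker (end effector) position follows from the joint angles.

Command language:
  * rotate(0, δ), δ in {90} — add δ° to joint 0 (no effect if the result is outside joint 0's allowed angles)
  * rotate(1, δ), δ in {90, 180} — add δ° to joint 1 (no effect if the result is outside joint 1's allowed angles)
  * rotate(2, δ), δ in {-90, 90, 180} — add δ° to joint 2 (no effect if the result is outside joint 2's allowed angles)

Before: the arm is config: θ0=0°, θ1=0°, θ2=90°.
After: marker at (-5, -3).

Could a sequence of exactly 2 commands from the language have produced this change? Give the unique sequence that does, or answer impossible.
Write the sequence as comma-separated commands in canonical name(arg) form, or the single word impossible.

begin: config: θ0=0°, θ1=0°, θ2=90°
t=1 rotate(0, 90) ⇒ config: θ0=90°, θ1=0°, θ2=90°
t=2 rotate(0, 90) ⇒ config: θ0=180°, θ1=0°, θ2=90°
uniquely the one of 36 2-step routes that fits.

rotate(0, 90), rotate(0, 90)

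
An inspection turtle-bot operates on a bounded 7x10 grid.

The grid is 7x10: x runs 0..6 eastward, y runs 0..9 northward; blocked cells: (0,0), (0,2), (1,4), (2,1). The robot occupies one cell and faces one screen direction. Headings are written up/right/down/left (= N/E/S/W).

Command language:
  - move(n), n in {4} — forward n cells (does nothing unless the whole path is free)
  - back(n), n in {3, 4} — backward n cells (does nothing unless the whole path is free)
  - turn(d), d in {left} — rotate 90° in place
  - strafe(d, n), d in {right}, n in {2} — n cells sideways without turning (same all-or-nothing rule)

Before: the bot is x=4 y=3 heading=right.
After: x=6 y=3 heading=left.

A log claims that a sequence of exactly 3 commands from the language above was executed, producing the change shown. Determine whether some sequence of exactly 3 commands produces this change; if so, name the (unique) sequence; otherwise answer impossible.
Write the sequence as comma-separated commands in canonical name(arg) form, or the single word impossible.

turn(left), strafe(right, 2), turn(left)

key: position moved to (6,3) AND the heading swung to W — translation plus rotation needed
from: x=4 y=3 heading=right
1. turn(left) → x=4 y=3 heading=up
2. strafe(right, 2) → x=6 y=3 heading=up
3. turn(left) → x=6 y=3 heading=left
no other 3-command option fits: unique.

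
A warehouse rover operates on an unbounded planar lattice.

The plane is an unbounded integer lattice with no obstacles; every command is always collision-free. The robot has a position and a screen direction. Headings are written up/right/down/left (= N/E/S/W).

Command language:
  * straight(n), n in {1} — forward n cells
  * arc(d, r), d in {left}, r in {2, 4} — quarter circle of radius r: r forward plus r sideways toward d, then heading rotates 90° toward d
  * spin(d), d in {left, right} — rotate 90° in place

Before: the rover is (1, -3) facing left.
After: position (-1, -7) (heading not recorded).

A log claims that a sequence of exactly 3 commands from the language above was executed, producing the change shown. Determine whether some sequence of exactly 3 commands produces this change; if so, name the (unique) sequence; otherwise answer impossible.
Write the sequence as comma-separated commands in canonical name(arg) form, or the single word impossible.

key: order matters: swapping arc(left, 2) and straight(1) lands elsewhere
t0: (1, -3) facing left
t=1 arc(left, 2) ⇒ (-1, -5) facing down
t=2 straight(1) ⇒ (-1, -6) facing down
t=3 straight(1) ⇒ (-1, -7) facing down
all 125 alternatives checked — unique.

arc(left, 2), straight(1), straight(1)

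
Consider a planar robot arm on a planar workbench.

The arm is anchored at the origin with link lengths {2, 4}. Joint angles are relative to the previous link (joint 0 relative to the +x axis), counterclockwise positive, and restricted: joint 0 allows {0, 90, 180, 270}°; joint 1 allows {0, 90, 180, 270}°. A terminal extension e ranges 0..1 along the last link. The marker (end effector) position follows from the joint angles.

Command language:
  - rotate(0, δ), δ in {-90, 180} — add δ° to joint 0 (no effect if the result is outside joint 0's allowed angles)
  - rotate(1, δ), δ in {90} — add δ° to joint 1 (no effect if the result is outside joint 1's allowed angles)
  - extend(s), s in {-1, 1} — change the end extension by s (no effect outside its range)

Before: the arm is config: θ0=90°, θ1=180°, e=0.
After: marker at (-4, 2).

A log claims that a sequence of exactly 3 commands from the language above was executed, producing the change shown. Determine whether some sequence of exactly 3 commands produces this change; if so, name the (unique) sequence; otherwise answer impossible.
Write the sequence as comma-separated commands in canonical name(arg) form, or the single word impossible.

begin: config: θ0=90°, θ1=180°, e=0
[1] after rotate(1, 90): config: θ0=90°, θ1=270°, e=0
[2] after rotate(1, 90): config: θ0=90°, θ1=0°, e=0
[3] after rotate(1, 90): config: θ0=90°, θ1=90°, e=0
no other 3-command option fits: unique.

rotate(1, 90), rotate(1, 90), rotate(1, 90)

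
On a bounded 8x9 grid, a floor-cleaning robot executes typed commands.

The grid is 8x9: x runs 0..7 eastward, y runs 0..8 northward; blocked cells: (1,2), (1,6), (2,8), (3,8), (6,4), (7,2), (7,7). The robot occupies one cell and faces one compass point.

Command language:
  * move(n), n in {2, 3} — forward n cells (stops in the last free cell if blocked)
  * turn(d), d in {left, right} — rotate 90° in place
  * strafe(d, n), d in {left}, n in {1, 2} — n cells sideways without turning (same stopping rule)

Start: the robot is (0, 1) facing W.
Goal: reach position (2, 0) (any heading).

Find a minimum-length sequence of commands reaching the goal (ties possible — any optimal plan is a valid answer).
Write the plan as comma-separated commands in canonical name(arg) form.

initial: (0, 1) facing W
1. strafe(left, 1) → (0, 0) facing W
2. turn(left) → (0, 0) facing S
3. strafe(left, 2) → (2, 0) facing S
shorter routes all fall short; 3 is best.

strafe(left, 1), turn(left), strafe(left, 2)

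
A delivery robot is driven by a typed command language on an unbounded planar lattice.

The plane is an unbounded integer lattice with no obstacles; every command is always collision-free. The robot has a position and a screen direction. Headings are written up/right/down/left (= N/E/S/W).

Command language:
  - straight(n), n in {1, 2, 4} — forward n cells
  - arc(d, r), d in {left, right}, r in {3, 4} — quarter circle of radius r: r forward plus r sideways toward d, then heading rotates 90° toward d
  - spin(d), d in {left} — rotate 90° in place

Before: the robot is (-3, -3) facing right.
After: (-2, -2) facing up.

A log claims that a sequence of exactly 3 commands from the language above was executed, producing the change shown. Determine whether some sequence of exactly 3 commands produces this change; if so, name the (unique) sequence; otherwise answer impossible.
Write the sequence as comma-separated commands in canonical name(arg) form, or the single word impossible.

key: cell and facing (now N) both changed — the 3 commands mix motion and turning
start: (-3, -3) facing right
step 1 (straight(1)): (-2, -3) facing right
step 2 (spin(left)): (-2, -3) facing up
step 3 (straight(1)): (-2, -2) facing up
uniquely the one of 512 3-step routes that fits.

straight(1), spin(left), straight(1)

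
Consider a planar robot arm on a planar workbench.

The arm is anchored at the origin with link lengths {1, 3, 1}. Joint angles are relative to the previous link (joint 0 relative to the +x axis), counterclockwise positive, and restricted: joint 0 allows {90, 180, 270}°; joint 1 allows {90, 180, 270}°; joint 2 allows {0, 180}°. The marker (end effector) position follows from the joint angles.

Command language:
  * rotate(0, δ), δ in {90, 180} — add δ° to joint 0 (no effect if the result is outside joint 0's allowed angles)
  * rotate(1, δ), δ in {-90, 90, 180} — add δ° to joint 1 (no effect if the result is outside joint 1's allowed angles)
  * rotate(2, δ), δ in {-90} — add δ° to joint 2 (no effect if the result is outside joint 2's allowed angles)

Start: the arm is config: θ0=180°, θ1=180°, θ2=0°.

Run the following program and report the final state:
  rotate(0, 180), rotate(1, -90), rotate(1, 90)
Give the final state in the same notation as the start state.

config: θ0=180°, θ1=180°, θ2=0°

begin: config: θ0=180°, θ1=180°, θ2=0°
step 1 (rotate(0, 180)): config: θ0=180°, θ1=180°, θ2=0°
step 2 (rotate(1, -90)): config: θ0=180°, θ1=90°, θ2=0°
step 3 (rotate(1, 90)): config: θ0=180°, θ1=180°, θ2=0°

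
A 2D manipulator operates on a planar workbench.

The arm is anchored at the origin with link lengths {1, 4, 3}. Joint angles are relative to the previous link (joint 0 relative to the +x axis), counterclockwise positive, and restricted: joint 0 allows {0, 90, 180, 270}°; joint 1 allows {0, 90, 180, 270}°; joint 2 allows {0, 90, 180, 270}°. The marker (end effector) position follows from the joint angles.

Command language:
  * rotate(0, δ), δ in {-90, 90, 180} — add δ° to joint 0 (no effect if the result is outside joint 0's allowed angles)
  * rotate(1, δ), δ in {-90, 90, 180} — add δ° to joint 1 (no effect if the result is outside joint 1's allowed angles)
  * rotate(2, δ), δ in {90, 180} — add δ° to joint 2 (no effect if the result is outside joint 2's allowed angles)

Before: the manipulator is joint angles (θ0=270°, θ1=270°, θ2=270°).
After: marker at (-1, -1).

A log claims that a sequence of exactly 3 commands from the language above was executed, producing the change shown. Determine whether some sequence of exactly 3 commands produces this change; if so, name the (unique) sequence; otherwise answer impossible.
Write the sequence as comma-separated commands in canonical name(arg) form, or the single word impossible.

start: joint angles (θ0=270°, θ1=270°, θ2=270°)
[1] after rotate(2, 90): joint angles (θ0=270°, θ1=270°, θ2=0°)
[2] after rotate(2, 90): joint angles (θ0=270°, θ1=270°, θ2=90°)
[3] after rotate(2, 90): joint angles (θ0=270°, θ1=270°, θ2=180°)
all 512 alternatives checked — unique.

rotate(2, 90), rotate(2, 90), rotate(2, 90)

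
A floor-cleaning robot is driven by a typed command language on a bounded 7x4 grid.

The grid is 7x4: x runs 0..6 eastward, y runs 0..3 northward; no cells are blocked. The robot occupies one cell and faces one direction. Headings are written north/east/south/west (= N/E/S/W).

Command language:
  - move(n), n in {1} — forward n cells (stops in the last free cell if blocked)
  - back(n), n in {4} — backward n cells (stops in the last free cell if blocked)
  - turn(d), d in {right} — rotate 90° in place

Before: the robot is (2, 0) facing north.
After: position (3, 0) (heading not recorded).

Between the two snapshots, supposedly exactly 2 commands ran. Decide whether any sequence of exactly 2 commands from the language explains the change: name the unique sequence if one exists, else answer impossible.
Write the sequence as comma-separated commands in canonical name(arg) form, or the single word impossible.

key: order matters: swapping turn(right) and move(1) lands elsewhere
initial: (2, 0) facing north
t=1 turn(right) ⇒ (2, 0) facing east
t=2 move(1) ⇒ (3, 0) facing east
uniquely the one of 9 2-step routes that fits.

turn(right), move(1)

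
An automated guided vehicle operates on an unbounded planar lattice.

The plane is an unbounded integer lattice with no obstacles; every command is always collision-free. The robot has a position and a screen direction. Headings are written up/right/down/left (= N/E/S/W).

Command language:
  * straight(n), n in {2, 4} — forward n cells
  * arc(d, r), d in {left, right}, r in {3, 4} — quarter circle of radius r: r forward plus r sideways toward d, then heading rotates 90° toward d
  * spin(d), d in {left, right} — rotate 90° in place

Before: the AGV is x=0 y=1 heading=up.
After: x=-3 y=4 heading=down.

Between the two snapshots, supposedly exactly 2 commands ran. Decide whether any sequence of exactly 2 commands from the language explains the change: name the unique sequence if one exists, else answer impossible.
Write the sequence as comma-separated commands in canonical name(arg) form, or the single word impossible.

arc(left, 3), spin(left)

key: position moved to (-3,4) AND the heading swung to S — translation plus rotation needed
start: x=0 y=1 heading=up
step 1 (arc(left, 3)): x=-3 y=4 heading=left
step 2 (spin(left)): x=-3 y=4 heading=down
uniquely the one of 64 2-step routes that fits.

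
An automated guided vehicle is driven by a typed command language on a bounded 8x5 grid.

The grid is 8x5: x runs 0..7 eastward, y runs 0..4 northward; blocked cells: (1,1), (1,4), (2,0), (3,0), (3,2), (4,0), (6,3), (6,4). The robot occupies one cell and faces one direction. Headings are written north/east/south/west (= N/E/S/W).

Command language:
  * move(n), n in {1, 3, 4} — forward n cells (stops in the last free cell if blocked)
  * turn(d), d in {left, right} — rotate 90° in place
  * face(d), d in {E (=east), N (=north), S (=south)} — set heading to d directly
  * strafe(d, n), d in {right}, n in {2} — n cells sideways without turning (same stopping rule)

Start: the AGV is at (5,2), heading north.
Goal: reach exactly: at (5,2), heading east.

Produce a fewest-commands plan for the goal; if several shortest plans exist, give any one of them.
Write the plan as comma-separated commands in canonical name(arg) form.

from: at (5,2), heading north
step 1 (face(E)): at (5,2), heading east
shorter routes all fall short; 1 is best.

face(E)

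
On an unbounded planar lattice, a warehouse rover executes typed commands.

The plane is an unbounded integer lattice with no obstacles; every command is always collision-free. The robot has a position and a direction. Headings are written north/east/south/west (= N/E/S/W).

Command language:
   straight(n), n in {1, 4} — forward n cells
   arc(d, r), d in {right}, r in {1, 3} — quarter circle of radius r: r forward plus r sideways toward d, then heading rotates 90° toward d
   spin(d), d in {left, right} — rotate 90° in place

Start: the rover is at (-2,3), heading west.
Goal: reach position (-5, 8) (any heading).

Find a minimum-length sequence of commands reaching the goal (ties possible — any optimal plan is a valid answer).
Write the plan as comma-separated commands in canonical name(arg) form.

arc(right, 3), straight(1), straight(1)

from: at (-2,3), heading west
step 1 (arc(right, 3)): at (-5,6), heading north
step 2 (straight(1)): at (-5,7), heading north
step 3 (straight(1)): at (-5,8), heading north
shorter routes all fall short; 3 is best.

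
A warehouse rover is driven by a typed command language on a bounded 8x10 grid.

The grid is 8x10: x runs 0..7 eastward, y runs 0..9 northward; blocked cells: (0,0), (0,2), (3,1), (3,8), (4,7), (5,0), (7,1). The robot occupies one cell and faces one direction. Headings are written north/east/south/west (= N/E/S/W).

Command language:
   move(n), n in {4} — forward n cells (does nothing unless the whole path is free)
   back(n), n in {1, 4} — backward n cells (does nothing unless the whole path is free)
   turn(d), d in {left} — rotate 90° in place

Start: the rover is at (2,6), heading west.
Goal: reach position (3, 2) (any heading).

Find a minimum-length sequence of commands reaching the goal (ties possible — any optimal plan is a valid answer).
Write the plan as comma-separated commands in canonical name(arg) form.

begin: at (2,6), heading west
1. back(1) → at (3,6), heading west
2. turn(left) → at (3,6), heading south
3. move(4) → at (3,2), heading south
shorter routes all fall short; 3 is best.

back(1), turn(left), move(4)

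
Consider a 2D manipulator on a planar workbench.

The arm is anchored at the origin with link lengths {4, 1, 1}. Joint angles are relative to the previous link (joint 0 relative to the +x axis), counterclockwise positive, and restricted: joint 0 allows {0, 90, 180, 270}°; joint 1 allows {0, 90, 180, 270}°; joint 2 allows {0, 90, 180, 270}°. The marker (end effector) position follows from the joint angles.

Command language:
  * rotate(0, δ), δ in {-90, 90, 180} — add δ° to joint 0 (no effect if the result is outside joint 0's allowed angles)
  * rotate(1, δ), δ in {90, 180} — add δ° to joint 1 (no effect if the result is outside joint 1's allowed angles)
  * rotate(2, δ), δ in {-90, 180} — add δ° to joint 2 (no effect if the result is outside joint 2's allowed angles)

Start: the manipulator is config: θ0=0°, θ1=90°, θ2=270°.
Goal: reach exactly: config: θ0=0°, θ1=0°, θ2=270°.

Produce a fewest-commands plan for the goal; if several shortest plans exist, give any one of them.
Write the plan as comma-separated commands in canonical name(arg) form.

rotate(1, 180), rotate(1, 90)

t0: config: θ0=0°, θ1=90°, θ2=270°
[1] after rotate(1, 180): config: θ0=0°, θ1=270°, θ2=270°
[2] after rotate(1, 90): config: θ0=0°, θ1=0°, θ2=270°
minimal: 2 command(s), checked below 2.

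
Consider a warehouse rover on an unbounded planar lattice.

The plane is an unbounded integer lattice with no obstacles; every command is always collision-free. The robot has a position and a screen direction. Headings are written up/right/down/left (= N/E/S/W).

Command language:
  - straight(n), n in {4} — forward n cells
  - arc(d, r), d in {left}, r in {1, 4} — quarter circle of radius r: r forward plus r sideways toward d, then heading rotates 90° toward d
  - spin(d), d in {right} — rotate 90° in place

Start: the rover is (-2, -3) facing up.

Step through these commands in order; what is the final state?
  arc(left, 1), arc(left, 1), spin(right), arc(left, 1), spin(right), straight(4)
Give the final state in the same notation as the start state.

(-9, -4) facing left

initial: (-2, -3) facing up
[1] after arc(left, 1): (-3, -2) facing left
[2] after arc(left, 1): (-4, -3) facing down
[3] after spin(right): (-4, -3) facing left
[4] after arc(left, 1): (-5, -4) facing down
[5] after spin(right): (-5, -4) facing left
[6] after straight(4): (-9, -4) facing left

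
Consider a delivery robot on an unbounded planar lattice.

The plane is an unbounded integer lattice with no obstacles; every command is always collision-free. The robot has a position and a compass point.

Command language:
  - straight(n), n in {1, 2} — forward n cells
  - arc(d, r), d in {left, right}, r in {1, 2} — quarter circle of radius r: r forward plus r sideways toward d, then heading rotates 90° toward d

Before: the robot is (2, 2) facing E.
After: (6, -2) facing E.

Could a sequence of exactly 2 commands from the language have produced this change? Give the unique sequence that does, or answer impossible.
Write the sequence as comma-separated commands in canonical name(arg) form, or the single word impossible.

key: order matters: swapping arc(right, 2) and arc(left, 2) lands elsewhere
begin: (2, 2) facing E
t=1 arc(right, 2) ⇒ (4, 0) facing S
t=2 arc(left, 2) ⇒ (6, -2) facing E
no other 2-command option fits: unique.

arc(right, 2), arc(left, 2)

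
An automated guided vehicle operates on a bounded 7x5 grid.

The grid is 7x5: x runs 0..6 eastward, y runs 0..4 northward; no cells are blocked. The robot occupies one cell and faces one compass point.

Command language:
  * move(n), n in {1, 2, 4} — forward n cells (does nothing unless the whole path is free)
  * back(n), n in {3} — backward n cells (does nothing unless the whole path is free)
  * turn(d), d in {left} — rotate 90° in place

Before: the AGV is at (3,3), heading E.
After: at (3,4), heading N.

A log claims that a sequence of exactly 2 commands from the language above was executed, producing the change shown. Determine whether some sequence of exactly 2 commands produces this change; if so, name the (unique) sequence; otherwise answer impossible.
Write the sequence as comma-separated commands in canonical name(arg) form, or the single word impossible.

turn(left), move(1)

key: cell and facing (now N) both changed — the 2 commands mix motion and turning
initial: at (3,3), heading E
1. turn(left) → at (3,3), heading N
2. move(1) → at (3,4), heading N
uniquely the one of 25 2-step routes that fits.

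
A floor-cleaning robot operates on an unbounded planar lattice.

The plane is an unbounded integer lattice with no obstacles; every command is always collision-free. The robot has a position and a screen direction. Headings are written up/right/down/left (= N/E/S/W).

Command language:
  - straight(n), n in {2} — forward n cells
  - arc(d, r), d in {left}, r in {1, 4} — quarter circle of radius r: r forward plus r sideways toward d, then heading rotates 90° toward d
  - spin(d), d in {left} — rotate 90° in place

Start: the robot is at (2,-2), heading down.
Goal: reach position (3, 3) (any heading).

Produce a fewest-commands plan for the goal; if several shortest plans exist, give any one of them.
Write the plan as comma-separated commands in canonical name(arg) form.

t0: at (2,-2), heading down
1. spin(left) → at (2,-2), heading right
2. arc(left, 4) → at (6,2), heading up
3. arc(left, 1) → at (5,3), heading left
4. straight(2) → at (3,3), heading left
nothing shorter than 4 reaches the goal.

spin(left), arc(left, 4), arc(left, 1), straight(2)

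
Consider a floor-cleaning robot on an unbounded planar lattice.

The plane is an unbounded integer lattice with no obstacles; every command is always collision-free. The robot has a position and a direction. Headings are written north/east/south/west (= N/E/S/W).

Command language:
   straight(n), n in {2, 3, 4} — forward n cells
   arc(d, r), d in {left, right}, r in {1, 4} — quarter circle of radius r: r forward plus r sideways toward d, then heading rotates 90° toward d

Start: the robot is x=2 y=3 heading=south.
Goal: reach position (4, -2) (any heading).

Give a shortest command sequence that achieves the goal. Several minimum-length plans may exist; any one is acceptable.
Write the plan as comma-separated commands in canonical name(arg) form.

arc(left, 1), arc(right, 1), straight(3)

from: x=2 y=3 heading=south
step 1 (arc(left, 1)): x=3 y=2 heading=east
step 2 (arc(right, 1)): x=4 y=1 heading=south
step 3 (straight(3)): x=4 y=-2 heading=south
no 2-step plan works, so 3 is optimal.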